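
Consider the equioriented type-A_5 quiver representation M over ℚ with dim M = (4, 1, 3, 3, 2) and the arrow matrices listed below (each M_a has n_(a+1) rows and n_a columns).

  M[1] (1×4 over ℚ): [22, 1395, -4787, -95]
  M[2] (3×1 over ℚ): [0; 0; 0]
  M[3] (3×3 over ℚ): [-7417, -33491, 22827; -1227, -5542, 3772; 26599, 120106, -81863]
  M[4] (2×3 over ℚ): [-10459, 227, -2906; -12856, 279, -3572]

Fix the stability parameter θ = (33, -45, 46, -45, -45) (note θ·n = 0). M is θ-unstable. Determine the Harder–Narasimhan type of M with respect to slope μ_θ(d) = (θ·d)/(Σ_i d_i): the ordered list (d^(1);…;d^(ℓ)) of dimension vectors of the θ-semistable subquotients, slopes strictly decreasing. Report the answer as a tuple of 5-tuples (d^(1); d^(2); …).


Interval decomposition of M: I[1,1]^3, I[1,2], I[3,4], I[3,5]^2.
HN type (ℓ=4): μ^(1)=33; μ^(2)=1/2; μ^(3)=-6; μ^(4)=-44/3

((3, 0, 0, 0, 0); (0, 0, 1, 1, 0); (1, 1, 0, 0, 0); (0, 0, 2, 2, 2))


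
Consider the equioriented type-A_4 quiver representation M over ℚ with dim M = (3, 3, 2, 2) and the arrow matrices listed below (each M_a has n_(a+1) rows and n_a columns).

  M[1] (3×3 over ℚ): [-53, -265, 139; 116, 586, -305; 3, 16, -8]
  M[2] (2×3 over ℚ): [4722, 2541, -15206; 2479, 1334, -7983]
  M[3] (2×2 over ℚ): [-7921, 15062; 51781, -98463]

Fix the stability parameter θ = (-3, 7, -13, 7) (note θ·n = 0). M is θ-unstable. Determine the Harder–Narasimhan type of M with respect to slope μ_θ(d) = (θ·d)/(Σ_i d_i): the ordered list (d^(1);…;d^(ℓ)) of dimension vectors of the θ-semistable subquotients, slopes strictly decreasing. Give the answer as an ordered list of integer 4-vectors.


Via rank(M_{q-1}∘⋯∘M_p): M ≅ I[1,2], I[1,4]^2.
μ_θ-semistable layers: μ^(1)=7; μ^(2)=-3

((0, 1, 0, 2); (3, 2, 2, 0))


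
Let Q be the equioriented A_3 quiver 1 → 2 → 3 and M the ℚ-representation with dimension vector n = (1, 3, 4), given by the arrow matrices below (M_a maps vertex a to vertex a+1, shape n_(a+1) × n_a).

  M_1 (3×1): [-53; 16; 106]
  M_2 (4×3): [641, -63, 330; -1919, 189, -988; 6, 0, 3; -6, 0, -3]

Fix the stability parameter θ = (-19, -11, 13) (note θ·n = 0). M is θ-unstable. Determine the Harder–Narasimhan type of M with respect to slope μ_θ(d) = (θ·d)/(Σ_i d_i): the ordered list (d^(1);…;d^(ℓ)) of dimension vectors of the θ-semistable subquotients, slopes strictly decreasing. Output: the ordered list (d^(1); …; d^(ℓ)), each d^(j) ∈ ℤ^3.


Interval decomposition of M: I[1,3], I[2,2], I[2,3], I[3,3]^2.
HN type (ℓ=3): μ^(1)=13; μ^(2)=-11; μ^(3)=-19

((0, 0, 4); (0, 3, 0); (1, 0, 0))


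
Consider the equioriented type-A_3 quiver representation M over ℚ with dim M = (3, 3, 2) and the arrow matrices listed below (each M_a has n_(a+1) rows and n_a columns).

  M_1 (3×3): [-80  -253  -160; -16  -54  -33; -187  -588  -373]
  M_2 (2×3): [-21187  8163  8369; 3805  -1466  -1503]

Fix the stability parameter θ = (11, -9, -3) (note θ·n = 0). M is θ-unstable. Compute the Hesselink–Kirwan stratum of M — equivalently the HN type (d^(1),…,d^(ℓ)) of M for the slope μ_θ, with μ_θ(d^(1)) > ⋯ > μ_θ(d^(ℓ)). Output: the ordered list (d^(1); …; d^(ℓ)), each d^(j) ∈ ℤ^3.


Interval decomposition of M: I[1,2], I[1,3]^2.
HN type (ℓ=2): μ^(1)=1; μ^(2)=-1/3

((1, 1, 0); (2, 2, 2))


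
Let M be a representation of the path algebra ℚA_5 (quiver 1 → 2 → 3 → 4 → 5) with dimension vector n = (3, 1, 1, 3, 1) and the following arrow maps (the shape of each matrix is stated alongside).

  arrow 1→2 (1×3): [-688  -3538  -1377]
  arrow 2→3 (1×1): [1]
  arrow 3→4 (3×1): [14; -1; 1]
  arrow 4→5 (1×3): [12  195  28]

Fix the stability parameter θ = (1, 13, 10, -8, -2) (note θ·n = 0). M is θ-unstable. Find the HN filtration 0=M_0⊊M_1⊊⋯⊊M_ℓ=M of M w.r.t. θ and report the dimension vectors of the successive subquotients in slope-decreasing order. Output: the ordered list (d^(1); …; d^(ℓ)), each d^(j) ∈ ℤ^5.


Interval decomposition of M: I[1,1]^2, I[1,5], I[4,4]^2.
HN type (ℓ=3): μ^(1)=13/4; μ^(2)=1; μ^(3)=-8

((0, 1, 1, 1, 1); (3, 0, 0, 0, 0); (0, 0, 0, 2, 0))


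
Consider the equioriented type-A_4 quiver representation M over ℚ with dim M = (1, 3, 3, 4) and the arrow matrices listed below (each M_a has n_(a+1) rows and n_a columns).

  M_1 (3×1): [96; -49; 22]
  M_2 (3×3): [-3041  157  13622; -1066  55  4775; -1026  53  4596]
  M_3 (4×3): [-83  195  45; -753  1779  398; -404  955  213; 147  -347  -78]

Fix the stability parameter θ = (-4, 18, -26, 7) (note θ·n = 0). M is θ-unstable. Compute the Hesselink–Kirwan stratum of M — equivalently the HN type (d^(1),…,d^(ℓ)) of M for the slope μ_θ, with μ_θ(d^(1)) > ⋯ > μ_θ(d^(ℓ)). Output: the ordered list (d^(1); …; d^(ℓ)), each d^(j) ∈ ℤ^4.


Via rank(M_{q-1}∘⋯∘M_p): M ≅ I[1,4], I[2,4]^2, I[4,4].
μ_θ-semistable layers: μ^(1)=7; μ^(2)=-4

((0, 0, 0, 4); (1, 3, 3, 0))


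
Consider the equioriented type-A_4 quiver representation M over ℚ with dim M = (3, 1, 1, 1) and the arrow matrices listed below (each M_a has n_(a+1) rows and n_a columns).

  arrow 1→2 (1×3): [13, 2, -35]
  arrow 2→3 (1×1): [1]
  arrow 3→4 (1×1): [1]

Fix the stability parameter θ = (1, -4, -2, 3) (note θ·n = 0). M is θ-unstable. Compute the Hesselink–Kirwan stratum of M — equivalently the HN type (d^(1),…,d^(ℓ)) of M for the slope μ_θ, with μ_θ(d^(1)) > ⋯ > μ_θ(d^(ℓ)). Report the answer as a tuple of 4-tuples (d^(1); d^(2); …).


Barcode: M ≅ I[1,1]^2, I[1,4]. HN layers by μ_θ (3 steps, strictly decreasing):
  μ^(1)=3; μ^(2)=1; μ^(3)=-5/3

((0, 0, 0, 1); (2, 0, 0, 0); (1, 1, 1, 0))


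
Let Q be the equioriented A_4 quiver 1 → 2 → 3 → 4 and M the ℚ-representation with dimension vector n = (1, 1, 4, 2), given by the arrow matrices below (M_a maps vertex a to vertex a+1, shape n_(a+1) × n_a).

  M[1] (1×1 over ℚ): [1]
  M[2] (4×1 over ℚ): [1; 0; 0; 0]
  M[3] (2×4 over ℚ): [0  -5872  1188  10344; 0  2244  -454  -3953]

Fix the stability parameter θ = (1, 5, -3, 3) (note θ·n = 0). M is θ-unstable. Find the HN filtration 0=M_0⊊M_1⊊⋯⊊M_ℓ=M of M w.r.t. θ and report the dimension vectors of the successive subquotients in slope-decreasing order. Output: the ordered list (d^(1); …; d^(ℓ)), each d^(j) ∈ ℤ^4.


Barcode: M ≅ I[1,3], I[3,3], I[3,4]^2. HN layers by μ_θ (3 steps, strictly decreasing):
  μ^(1)=3; μ^(2)=1; μ^(3)=-3

((0, 0, 0, 2); (1, 1, 1, 0); (0, 0, 3, 0))


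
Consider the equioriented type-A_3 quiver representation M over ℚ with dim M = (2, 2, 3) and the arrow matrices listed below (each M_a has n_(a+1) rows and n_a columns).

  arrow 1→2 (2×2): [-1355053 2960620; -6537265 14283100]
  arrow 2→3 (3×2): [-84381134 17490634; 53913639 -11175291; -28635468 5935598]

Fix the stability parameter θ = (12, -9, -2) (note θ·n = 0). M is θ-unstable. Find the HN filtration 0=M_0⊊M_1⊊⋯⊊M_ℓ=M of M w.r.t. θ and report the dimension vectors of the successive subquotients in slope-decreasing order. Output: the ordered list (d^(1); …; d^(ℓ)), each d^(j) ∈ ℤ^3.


Via rank(M_{q-1}∘⋯∘M_p): M ≅ I[1,1], I[1,3], I[2,3], I[3,3].
μ_θ-semistable layers: μ^(1)=12; μ^(2)=1/3; μ^(3)=-2; μ^(4)=-9

((1, 0, 0); (1, 1, 1); (0, 0, 2); (0, 1, 0))


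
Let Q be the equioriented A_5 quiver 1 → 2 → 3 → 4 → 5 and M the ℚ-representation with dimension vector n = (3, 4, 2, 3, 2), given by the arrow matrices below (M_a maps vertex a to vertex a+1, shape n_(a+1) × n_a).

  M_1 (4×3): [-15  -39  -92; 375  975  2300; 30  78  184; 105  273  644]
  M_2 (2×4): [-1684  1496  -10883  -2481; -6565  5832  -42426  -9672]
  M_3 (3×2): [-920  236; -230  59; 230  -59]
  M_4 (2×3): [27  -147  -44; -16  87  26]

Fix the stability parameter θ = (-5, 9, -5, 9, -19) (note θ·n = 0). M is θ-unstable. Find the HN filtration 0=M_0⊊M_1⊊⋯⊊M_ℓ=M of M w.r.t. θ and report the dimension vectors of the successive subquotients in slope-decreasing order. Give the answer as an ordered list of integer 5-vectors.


Interval decomposition of M: I[1,1]^2, I[1,5], I[2,2]^2, I[2,3], I[4,4], I[4,5].
HN type (ℓ=4): μ^(1)=9; μ^(2)=2; μ^(3)=-3/2; μ^(4)=-5

((0, 2, 0, 1, 0); (0, 1, 1, 0, 0); (0, 1, 1, 1, 1); (3, 0, 0, 1, 1))


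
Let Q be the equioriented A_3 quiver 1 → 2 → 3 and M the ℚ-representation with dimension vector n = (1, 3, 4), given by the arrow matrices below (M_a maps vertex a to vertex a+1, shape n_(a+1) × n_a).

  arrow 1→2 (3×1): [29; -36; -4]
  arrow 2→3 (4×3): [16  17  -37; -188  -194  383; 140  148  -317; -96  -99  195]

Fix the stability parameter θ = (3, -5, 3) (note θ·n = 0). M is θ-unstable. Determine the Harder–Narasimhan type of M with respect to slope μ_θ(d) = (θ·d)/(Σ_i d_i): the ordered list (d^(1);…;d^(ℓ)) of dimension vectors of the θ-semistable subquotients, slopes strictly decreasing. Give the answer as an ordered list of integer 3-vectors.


Interval decomposition of M: I[1,2], I[2,3]^2, I[3,3]^2.
HN type (ℓ=3): μ^(1)=3; μ^(2)=-1; μ^(3)=-5

((0, 0, 4); (1, 1, 0); (0, 2, 0))


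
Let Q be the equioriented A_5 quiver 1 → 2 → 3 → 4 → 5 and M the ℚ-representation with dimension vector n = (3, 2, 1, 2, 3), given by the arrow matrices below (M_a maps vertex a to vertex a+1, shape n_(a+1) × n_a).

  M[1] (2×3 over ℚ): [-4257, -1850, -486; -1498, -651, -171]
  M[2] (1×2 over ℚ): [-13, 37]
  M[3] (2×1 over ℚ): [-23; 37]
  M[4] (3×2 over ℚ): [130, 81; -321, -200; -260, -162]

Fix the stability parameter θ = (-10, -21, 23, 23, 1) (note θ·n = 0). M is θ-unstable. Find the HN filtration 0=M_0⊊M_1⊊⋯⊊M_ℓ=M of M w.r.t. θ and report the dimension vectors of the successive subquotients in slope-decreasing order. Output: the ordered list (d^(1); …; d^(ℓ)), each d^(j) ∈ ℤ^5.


Barcode: M ≅ I[1,1], I[1,2], I[1,5], I[4,5], I[5,5]. HN layers by μ_θ (5 steps, strictly decreasing):
  μ^(1)=47/3; μ^(2)=12; μ^(3)=1; μ^(4)=-10; μ^(5)=-31/2

((0, 0, 1, 1, 1); (0, 0, 0, 1, 1); (0, 0, 0, 0, 1); (1, 0, 0, 0, 0); (2, 2, 0, 0, 0))


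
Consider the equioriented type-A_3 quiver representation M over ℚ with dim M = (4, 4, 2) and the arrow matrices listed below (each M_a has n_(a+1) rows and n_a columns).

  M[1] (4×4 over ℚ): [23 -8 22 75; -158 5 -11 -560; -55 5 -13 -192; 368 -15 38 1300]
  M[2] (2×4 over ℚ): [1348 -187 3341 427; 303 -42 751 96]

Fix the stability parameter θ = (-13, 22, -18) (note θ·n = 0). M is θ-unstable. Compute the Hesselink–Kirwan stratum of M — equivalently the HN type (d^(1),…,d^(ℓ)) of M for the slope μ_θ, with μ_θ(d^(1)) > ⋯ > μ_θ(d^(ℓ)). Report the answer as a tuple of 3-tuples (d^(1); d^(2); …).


Barcode: M ≅ I[1,2]^2, I[1,3]^2. HN layers by μ_θ (3 steps, strictly decreasing):
  μ^(1)=22; μ^(2)=2; μ^(3)=-13

((0, 2, 0); (0, 2, 2); (4, 0, 0))


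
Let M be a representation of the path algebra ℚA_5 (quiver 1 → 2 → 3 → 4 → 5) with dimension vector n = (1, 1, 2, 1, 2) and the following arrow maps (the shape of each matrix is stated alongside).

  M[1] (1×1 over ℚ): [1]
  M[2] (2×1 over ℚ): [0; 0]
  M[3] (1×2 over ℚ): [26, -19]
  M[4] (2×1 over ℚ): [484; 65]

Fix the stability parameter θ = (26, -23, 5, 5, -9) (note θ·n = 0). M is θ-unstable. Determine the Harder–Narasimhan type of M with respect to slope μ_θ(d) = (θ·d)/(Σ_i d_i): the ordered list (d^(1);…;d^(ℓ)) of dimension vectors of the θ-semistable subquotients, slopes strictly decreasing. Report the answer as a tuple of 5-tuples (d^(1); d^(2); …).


Interval decomposition of M: I[1,2], I[3,3], I[3,5], I[5,5].
HN type (ℓ=4): μ^(1)=5; μ^(2)=3/2; μ^(3)=1/3; μ^(4)=-9

((0, 0, 1, 0, 0); (1, 1, 0, 0, 0); (0, 0, 1, 1, 1); (0, 0, 0, 0, 1))


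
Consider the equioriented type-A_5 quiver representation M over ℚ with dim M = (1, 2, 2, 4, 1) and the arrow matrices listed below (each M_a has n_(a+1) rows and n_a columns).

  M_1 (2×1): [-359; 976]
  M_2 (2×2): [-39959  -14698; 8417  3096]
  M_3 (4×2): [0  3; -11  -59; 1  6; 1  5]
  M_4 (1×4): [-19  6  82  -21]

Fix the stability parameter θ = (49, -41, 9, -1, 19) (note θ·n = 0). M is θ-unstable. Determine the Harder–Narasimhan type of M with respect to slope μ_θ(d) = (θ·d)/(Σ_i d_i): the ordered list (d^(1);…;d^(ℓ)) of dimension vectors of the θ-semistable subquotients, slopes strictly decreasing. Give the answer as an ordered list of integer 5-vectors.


Interval decomposition of M: I[1,5], I[2,4], I[4,4]^2.
HN type (ℓ=4): μ^(1)=19; μ^(2)=4; μ^(3)=-1; μ^(4)=-41

((0, 0, 0, 0, 1); (1, 1, 2, 2, 0); (0, 0, 0, 2, 0); (0, 1, 0, 0, 0))


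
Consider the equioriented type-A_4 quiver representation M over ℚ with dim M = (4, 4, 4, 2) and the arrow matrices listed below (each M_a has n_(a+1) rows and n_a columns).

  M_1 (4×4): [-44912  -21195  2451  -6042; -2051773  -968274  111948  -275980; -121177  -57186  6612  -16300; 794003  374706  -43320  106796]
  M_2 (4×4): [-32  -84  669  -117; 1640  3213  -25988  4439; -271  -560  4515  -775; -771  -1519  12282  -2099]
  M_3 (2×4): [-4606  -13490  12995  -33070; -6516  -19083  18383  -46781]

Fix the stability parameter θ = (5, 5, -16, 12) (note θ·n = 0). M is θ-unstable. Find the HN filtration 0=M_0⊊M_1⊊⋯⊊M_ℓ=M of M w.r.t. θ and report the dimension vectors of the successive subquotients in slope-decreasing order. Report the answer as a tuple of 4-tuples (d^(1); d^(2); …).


Interval decomposition of M: I[1,1]^2, I[1,2], I[1,4], I[2,3], I[2,4], I[3,3].
HN type (ℓ=5): μ^(1)=12; μ^(2)=5; μ^(3)=-2; μ^(4)=-11/2; μ^(5)=-16

((0, 0, 0, 2); (3, 1, 0, 0); (1, 1, 1, 0); (0, 2, 2, 0); (0, 0, 1, 0))


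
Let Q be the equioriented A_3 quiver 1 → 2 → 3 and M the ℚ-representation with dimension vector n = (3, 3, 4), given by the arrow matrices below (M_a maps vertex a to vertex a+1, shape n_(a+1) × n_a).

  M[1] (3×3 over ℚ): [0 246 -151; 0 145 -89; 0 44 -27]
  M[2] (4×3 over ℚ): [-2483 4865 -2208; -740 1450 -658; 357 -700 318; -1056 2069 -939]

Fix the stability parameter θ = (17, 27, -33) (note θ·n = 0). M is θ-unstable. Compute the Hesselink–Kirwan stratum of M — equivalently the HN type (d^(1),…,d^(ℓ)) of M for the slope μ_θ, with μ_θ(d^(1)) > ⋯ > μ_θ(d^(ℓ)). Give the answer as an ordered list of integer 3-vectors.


Interval decomposition of M: I[1,1], I[1,3]^2, I[2,3], I[3,3].
HN type (ℓ=4): μ^(1)=17; μ^(2)=11/3; μ^(3)=-3; μ^(4)=-33

((1, 0, 0); (2, 2, 2); (0, 1, 1); (0, 0, 1))


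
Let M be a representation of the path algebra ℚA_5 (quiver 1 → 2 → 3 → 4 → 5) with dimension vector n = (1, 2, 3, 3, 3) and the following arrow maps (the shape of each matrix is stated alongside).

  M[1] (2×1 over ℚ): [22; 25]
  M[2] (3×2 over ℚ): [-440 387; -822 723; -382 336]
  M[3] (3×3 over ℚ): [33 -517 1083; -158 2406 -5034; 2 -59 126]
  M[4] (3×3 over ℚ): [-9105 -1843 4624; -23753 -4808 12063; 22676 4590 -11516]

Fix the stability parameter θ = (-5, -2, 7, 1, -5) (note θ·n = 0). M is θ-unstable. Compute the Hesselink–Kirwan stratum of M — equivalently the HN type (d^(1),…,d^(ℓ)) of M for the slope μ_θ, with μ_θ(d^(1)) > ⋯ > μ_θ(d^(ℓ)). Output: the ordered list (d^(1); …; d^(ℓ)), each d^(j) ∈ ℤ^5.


Via rank(M_{q-1}∘⋯∘M_p): M ≅ I[1,5], I[2,5], I[3,3], I[4,5].
μ_θ-semistable layers: μ^(1)=7; μ^(2)=1; μ^(3)=-2; μ^(4)=-5

((0, 0, 1, 0, 0); (0, 0, 2, 2, 2); (0, 2, 0, 1, 1); (1, 0, 0, 0, 0))


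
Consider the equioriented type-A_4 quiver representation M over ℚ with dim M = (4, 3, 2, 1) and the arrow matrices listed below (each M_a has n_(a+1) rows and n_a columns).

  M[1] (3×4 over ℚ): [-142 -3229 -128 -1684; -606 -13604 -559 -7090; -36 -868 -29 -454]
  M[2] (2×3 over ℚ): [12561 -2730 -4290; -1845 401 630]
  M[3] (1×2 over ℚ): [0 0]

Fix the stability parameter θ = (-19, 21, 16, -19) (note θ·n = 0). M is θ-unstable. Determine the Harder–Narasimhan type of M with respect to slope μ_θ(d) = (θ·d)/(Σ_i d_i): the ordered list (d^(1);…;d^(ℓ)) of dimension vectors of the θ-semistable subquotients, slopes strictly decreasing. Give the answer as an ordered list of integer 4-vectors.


Via rank(M_{q-1}∘⋯∘M_p): M ≅ I[1,1], I[1,2], I[1,3]^2, I[4,4].
μ_θ-semistable layers: μ^(1)=21; μ^(2)=37/2; μ^(3)=-19

((0, 1, 0, 0); (0, 2, 2, 0); (4, 0, 0, 1))


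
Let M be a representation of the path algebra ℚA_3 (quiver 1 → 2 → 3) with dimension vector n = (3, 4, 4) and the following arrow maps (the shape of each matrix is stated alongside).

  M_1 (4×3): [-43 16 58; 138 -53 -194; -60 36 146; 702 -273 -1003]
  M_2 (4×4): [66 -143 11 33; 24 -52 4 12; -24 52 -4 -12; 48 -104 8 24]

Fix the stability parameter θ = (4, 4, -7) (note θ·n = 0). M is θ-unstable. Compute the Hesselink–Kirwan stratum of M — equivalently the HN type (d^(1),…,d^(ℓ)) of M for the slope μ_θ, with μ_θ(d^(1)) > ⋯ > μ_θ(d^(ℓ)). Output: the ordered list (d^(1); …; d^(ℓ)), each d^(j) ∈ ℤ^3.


Barcode: M ≅ I[1,2]^2, I[1,3], I[2,2], I[3,3]^3. HN layers by μ_θ (3 steps, strictly decreasing):
  μ^(1)=4; μ^(2)=1/3; μ^(3)=-7

((2, 3, 0); (1, 1, 1); (0, 0, 3))


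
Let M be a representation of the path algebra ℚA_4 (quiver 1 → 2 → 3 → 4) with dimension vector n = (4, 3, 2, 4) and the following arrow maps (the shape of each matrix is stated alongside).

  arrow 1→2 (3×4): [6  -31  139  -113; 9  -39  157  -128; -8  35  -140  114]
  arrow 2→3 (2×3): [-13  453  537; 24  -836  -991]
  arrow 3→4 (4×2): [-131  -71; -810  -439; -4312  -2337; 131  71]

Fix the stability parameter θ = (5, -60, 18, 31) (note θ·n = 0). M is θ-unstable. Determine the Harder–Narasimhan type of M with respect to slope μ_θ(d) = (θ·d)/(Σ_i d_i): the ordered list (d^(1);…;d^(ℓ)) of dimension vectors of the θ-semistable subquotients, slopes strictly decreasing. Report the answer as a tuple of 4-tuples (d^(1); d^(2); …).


Interval decomposition of M: I[1,1], I[1,2], I[1,4]^2, I[4,4]^2.
HN type (ℓ=4): μ^(1)=31; μ^(2)=18; μ^(3)=5; μ^(4)=-55/2

((0, 0, 0, 4); (0, 0, 2, 0); (1, 0, 0, 0); (3, 3, 0, 0))


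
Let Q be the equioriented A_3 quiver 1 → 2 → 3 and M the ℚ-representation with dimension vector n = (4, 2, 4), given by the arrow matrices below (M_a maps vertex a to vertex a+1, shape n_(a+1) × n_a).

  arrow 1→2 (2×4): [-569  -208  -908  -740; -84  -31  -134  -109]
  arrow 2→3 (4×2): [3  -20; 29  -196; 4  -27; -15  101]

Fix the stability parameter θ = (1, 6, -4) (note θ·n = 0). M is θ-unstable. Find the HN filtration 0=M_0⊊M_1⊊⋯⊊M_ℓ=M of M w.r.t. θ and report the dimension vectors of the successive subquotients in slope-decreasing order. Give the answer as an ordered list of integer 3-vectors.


Interval decomposition of M: I[1,1]^2, I[1,3]^2, I[3,3]^2.
HN type (ℓ=2): μ^(1)=1; μ^(2)=-4

((4, 2, 2); (0, 0, 2))


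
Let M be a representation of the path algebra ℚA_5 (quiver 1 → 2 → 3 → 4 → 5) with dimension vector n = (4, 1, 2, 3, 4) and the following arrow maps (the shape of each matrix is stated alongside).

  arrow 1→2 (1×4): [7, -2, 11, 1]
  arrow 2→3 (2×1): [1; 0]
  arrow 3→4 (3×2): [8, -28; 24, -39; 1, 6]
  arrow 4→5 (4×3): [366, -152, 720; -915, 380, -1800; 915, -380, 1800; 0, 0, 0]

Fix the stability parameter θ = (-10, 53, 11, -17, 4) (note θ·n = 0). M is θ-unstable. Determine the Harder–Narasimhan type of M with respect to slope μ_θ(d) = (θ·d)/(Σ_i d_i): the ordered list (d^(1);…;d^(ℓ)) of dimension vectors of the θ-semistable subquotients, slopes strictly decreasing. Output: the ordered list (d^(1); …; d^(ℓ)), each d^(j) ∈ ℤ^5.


Interval decomposition of M: I[1,1]^3, I[1,4], I[3,4], I[4,5], I[5,5]^3.
HN type (ℓ=5): μ^(1)=47/3; μ^(2)=4; μ^(3)=-3; μ^(4)=-10; μ^(5)=-17

((0, 1, 1, 1, 0); (0, 0, 0, 0, 4); (0, 0, 1, 1, 0); (4, 0, 0, 0, 0); (0, 0, 0, 1, 0))


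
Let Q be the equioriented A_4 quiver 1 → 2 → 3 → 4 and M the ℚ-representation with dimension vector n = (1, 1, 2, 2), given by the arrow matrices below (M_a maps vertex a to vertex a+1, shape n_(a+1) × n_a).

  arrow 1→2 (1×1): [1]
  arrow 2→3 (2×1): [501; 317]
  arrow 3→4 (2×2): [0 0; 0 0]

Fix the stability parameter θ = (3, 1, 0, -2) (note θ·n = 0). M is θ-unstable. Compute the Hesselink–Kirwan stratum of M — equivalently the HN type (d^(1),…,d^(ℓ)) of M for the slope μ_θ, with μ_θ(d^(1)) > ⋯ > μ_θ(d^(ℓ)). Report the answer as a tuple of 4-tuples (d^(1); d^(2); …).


Via rank(M_{q-1}∘⋯∘M_p): M ≅ I[1,3], I[3,3], I[4,4]^2.
μ_θ-semistable layers: μ^(1)=4/3; μ^(2)=0; μ^(3)=-2

((1, 1, 1, 0); (0, 0, 1, 0); (0, 0, 0, 2))


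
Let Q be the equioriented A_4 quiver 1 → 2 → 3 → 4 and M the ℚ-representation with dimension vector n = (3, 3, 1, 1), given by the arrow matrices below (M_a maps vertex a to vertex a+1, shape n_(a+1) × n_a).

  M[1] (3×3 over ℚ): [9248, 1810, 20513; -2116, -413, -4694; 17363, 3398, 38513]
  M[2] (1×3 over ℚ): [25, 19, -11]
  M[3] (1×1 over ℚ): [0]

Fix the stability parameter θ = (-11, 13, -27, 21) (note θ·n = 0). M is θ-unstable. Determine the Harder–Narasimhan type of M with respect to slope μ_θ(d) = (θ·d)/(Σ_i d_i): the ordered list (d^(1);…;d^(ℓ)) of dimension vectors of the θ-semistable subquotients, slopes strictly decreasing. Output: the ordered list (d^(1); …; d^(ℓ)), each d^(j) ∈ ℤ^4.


Interval decomposition of M: I[1,2]^2, I[1,3], I[4,4].
HN type (ℓ=4): μ^(1)=21; μ^(2)=13; μ^(3)=-7; μ^(4)=-11

((0, 0, 0, 1); (0, 2, 0, 0); (0, 1, 1, 0); (3, 0, 0, 0))


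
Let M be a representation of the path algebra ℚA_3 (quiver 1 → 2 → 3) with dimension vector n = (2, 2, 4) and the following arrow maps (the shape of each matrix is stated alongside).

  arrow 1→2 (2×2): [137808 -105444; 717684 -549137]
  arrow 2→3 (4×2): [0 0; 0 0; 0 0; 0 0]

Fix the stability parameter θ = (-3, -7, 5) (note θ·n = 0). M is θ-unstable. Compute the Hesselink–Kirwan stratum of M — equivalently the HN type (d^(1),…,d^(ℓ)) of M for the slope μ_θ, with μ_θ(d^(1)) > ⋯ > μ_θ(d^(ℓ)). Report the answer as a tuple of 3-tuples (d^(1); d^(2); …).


Via rank(M_{q-1}∘⋯∘M_p): M ≅ I[1,1], I[1,2], I[2,2], I[3,3]^4.
μ_θ-semistable layers: μ^(1)=5; μ^(2)=-3; μ^(3)=-5; μ^(4)=-7

((0, 0, 4); (1, 0, 0); (1, 1, 0); (0, 1, 0))


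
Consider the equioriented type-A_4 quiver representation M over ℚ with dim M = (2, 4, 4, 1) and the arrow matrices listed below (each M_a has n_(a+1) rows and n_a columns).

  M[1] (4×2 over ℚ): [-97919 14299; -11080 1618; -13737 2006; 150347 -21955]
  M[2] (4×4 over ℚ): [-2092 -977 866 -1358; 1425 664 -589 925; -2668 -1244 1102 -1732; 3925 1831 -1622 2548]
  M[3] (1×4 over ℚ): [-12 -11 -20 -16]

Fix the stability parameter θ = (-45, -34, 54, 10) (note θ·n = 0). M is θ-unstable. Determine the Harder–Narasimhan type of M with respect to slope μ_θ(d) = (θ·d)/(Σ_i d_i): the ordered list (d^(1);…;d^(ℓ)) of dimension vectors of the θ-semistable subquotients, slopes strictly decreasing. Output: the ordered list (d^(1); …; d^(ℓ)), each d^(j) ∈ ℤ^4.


Via rank(M_{q-1}∘⋯∘M_p): M ≅ I[1,3], I[1,4], I[2,3]^2.
μ_θ-semistable layers: μ^(1)=54; μ^(2)=32; μ^(3)=-34; μ^(4)=-45

((0, 0, 3, 0); (0, 0, 1, 1); (0, 4, 0, 0); (2, 0, 0, 0))


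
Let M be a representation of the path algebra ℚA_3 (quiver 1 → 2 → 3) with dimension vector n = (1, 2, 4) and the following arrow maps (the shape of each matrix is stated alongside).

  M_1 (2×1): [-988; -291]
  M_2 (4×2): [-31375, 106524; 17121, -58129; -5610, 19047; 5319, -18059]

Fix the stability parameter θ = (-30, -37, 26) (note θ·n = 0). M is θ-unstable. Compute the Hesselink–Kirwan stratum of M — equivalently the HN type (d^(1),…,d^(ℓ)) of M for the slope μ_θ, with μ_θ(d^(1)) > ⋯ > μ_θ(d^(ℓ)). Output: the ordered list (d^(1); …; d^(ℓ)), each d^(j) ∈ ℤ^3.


Interval decomposition of M: I[1,3], I[2,3], I[3,3]^2.
HN type (ℓ=3): μ^(1)=26; μ^(2)=-67/2; μ^(3)=-37

((0, 0, 4); (1, 1, 0); (0, 1, 0))


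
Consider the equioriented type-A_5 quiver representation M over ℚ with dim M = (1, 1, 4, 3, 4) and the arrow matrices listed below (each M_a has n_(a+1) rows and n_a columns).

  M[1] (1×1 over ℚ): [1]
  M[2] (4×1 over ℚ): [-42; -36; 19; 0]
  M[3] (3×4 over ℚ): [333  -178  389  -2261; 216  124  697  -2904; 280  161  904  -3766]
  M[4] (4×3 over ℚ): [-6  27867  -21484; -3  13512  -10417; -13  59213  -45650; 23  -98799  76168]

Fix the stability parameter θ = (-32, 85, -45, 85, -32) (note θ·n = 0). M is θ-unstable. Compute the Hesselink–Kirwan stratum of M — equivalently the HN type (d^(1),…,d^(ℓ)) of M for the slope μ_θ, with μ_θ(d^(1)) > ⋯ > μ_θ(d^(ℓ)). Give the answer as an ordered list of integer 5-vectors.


Interval decomposition of M: I[1,5], I[3,3], I[3,5]^2, I[5,5].
HN type (ℓ=4): μ^(1)=53/2; μ^(2)=20; μ^(3)=-32; μ^(4)=-45

((0, 0, 0, 3, 3); (0, 1, 1, 0, 0); (1, 0, 0, 0, 1); (0, 0, 3, 0, 0))


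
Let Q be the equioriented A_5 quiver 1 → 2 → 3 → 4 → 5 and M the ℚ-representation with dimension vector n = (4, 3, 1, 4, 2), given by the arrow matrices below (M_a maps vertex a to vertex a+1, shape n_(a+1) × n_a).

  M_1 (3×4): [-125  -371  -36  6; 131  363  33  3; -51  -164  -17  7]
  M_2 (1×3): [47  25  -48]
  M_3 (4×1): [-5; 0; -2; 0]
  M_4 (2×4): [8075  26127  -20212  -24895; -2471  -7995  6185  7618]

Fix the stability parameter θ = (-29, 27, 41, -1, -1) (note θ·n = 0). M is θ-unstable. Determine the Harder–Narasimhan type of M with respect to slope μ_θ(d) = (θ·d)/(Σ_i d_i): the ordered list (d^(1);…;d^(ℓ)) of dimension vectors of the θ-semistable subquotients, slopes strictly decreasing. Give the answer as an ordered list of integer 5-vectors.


Barcode: M ≅ I[1,1], I[1,2]^2, I[1,5], I[4,4]^2, I[4,5]. HN layers by μ_θ (4 steps, strictly decreasing):
  μ^(1)=27; μ^(2)=33/2; μ^(3)=-1; μ^(4)=-29

((0, 2, 0, 0, 0); (0, 1, 1, 1, 1); (0, 0, 0, 3, 1); (4, 0, 0, 0, 0))


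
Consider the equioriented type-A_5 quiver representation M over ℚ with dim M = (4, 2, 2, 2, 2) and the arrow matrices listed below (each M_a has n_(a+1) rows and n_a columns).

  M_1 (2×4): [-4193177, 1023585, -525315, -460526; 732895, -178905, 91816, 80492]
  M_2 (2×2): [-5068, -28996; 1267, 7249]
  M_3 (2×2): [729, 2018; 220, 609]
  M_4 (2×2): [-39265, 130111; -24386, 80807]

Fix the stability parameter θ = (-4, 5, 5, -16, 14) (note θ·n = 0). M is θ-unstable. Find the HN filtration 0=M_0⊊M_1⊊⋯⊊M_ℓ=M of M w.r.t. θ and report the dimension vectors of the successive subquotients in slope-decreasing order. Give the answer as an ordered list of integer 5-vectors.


Via rank(M_{q-1}∘⋯∘M_p): M ≅ I[1,1]^2, I[1,2], I[1,5], I[3,5].
μ_θ-semistable layers: μ^(1)=14; μ^(2)=5; μ^(3)=-2; μ^(4)=-4; μ^(5)=-11/2

((0, 0, 0, 0, 2); (0, 1, 0, 0, 0); (0, 1, 1, 1, 0); (4, 0, 0, 0, 0); (0, 0, 1, 1, 0))


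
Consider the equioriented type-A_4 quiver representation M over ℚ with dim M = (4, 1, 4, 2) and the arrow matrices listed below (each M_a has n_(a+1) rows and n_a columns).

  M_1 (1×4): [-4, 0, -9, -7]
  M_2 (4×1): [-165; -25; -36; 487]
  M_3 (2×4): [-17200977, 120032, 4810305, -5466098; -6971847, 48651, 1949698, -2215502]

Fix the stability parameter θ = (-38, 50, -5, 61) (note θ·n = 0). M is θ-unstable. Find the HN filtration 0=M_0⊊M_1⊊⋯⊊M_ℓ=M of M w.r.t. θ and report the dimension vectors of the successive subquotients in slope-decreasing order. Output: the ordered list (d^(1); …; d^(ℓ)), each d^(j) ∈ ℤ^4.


Via rank(M_{q-1}∘⋯∘M_p): M ≅ I[1,1]^3, I[1,4], I[3,3]^2, I[3,4].
μ_θ-semistable layers: μ^(1)=61; μ^(2)=45/2; μ^(3)=-5; μ^(4)=-38

((0, 0, 0, 2); (0, 1, 1, 0); (0, 0, 3, 0); (4, 0, 0, 0))


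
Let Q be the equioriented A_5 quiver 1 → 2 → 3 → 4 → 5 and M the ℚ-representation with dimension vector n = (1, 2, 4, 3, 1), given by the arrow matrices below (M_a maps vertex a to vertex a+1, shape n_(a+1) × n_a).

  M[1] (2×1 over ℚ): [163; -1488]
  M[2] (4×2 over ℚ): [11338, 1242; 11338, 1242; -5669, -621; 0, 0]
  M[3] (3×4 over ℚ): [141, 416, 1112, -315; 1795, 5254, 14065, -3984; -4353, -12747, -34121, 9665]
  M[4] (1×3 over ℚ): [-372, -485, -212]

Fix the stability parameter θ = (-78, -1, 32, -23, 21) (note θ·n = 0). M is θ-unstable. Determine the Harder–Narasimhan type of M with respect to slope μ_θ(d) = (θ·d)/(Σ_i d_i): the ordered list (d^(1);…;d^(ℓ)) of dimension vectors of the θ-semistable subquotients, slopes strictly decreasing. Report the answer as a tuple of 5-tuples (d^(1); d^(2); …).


Via rank(M_{q-1}∘⋯∘M_p): M ≅ I[1,5], I[2,2], I[3,3], I[3,4]^2.
μ_θ-semistable layers: μ^(1)=32; μ^(2)=21; μ^(3)=9/2; μ^(4)=-1; μ^(5)=-78

((0, 0, 1, 0, 0); (0, 0, 0, 0, 1); (0, 0, 3, 3, 0); (0, 2, 0, 0, 0); (1, 0, 0, 0, 0))


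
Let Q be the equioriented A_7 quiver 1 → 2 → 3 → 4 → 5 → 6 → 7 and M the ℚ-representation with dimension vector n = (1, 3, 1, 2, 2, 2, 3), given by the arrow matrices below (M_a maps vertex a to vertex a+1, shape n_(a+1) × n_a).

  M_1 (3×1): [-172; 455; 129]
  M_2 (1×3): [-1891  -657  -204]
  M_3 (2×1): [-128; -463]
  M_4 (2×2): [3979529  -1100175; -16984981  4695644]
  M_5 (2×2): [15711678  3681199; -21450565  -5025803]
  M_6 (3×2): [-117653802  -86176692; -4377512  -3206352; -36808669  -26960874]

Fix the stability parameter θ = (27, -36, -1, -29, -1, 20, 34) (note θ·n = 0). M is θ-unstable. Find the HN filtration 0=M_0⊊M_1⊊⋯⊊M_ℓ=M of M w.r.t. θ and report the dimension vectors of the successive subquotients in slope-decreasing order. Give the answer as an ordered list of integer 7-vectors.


Interval decomposition of M: I[1,6], I[2,2]^2, I[4,7], I[7,7]^2.
HN type (ℓ=6): μ^(1)=34; μ^(2)=20; μ^(3)=-1; μ^(4)=-39/4; μ^(5)=-29; μ^(6)=-36

((0, 0, 0, 0, 0, 0, 3); (0, 0, 0, 0, 0, 2, 0); (0, 0, 0, 0, 2, 0, 0); (1, 1, 1, 1, 0, 0, 0); (0, 0, 0, 1, 0, 0, 0); (0, 2, 0, 0, 0, 0, 0))


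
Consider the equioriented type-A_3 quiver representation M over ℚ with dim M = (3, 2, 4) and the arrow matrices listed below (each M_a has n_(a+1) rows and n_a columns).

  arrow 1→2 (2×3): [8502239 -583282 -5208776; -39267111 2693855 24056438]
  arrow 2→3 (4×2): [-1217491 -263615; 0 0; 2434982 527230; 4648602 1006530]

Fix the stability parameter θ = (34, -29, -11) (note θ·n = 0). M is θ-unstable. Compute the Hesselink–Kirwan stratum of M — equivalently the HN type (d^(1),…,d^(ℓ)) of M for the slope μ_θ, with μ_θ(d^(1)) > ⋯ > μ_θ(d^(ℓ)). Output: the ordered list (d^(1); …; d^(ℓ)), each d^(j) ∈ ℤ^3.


Barcode: M ≅ I[1,1], I[1,2], I[1,3], I[3,3]^3. HN layers by μ_θ (4 steps, strictly decreasing):
  μ^(1)=34; μ^(2)=5/2; μ^(3)=-2; μ^(4)=-11

((1, 0, 0); (1, 1, 0); (1, 1, 1); (0, 0, 3))


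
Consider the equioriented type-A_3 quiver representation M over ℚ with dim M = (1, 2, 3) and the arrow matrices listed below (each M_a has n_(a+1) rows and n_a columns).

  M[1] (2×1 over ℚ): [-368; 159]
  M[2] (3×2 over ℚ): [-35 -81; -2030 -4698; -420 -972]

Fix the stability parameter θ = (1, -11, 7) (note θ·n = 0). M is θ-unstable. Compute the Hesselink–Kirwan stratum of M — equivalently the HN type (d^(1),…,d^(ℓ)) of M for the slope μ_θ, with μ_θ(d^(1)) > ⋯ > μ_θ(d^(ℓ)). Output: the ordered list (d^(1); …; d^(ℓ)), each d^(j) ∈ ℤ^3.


Barcode: M ≅ I[1,3], I[2,2], I[3,3]^2. HN layers by μ_θ (3 steps, strictly decreasing):
  μ^(1)=7; μ^(2)=-5; μ^(3)=-11

((0, 0, 3); (1, 1, 0); (0, 1, 0))


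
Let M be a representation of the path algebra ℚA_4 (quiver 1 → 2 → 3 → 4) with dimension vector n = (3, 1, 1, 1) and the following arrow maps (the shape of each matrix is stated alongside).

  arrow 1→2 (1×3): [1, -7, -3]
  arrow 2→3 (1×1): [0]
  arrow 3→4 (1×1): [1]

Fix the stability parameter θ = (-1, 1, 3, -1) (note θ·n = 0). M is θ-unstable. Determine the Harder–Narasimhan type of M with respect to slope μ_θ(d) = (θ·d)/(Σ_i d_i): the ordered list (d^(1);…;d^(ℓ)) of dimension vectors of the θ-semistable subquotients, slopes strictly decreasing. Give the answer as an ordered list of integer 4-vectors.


Interval decomposition of M: I[1,1]^2, I[1,2], I[3,4].
HN type (ℓ=2): μ^(1)=1; μ^(2)=-1

((0, 1, 1, 1); (3, 0, 0, 0))


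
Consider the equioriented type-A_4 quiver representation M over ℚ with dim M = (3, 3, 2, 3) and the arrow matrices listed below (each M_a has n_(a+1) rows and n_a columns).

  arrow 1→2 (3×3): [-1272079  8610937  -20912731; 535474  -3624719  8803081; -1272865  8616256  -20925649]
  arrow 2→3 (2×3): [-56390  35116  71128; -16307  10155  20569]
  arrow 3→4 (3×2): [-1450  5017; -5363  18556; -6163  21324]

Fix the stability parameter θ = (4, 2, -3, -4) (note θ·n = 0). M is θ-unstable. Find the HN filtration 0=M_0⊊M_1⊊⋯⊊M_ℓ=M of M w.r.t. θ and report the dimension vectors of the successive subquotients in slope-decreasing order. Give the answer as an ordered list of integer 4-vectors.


Barcode: M ≅ I[1,2], I[1,4]^2, I[4,4]. HN layers by μ_θ (3 steps, strictly decreasing):
  μ^(1)=3; μ^(2)=-1/4; μ^(3)=-4

((1, 1, 0, 0); (2, 2, 2, 2); (0, 0, 0, 1))


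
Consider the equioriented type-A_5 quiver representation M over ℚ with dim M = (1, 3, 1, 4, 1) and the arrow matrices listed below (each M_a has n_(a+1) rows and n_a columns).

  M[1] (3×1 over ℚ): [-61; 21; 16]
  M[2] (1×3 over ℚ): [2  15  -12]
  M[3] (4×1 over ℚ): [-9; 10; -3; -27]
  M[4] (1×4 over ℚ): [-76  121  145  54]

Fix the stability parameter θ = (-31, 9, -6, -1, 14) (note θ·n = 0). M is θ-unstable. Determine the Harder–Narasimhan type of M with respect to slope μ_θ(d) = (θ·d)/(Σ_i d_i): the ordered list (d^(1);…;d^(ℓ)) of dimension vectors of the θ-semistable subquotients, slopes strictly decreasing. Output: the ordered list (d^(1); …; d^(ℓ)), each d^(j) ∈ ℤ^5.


Interval decomposition of M: I[1,5], I[2,2]^2, I[4,4]^3.
HN type (ℓ=5): μ^(1)=14; μ^(2)=9; μ^(3)=2/3; μ^(4)=-1; μ^(5)=-31

((0, 0, 0, 0, 1); (0, 2, 0, 0, 0); (0, 1, 1, 1, 0); (0, 0, 0, 3, 0); (1, 0, 0, 0, 0))


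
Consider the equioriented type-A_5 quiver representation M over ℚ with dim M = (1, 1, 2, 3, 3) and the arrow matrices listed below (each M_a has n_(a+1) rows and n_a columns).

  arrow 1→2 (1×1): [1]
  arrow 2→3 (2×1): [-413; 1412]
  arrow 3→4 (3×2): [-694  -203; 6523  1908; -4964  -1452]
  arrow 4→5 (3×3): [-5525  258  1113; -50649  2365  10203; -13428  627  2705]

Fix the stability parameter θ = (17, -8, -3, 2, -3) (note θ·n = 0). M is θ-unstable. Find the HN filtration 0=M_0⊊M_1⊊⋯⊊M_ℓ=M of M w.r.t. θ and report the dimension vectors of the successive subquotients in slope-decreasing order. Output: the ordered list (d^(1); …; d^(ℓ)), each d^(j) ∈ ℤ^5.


Barcode: M ≅ I[1,5], I[3,5], I[4,5]. HN layers by μ_θ (3 steps, strictly decreasing):
  μ^(1)=1; μ^(2)=-1/2; μ^(3)=-3

((1, 1, 1, 1, 1); (0, 0, 0, 2, 2); (0, 0, 1, 0, 0))


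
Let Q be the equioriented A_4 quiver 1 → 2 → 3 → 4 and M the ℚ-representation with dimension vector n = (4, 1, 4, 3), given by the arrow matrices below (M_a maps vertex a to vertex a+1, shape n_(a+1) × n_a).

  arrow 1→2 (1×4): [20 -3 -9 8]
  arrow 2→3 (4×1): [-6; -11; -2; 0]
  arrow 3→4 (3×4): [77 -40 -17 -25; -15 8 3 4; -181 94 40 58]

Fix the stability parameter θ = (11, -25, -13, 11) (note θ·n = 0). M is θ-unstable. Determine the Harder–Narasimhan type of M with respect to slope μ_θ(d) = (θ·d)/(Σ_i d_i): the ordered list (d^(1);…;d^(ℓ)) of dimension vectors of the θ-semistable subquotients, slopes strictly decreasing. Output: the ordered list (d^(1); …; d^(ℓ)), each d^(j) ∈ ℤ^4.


Interval decomposition of M: I[1,1]^3, I[1,4], I[3,3], I[3,4]^2.
HN type (ℓ=3): μ^(1)=11; μ^(2)=-9; μ^(3)=-13

((3, 0, 0, 3); (1, 1, 1, 0); (0, 0, 3, 0))


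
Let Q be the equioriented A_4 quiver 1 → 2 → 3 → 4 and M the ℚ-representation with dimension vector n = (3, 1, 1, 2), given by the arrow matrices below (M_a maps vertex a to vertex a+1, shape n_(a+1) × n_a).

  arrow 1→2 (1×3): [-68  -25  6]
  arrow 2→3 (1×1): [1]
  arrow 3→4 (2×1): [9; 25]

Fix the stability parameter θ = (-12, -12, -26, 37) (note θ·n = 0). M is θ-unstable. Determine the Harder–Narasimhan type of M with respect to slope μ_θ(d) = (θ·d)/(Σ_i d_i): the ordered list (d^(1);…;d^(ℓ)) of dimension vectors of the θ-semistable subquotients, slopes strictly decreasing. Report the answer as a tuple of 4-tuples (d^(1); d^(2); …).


Barcode: M ≅ I[1,1]^2, I[1,4], I[4,4]. HN layers by μ_θ (3 steps, strictly decreasing):
  μ^(1)=37; μ^(2)=-12; μ^(3)=-50/3

((0, 0, 0, 2); (2, 0, 0, 0); (1, 1, 1, 0))


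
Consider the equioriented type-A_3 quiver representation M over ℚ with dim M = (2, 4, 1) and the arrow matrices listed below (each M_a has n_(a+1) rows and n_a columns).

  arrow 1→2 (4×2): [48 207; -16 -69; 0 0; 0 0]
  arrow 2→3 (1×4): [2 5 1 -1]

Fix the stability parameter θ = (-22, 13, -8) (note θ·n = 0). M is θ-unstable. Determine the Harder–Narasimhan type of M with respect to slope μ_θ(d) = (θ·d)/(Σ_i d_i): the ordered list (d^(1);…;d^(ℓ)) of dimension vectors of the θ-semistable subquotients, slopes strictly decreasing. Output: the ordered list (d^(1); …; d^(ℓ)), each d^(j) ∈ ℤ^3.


Interval decomposition of M: I[1,1], I[1,3], I[2,2]^3.
HN type (ℓ=3): μ^(1)=13; μ^(2)=5/2; μ^(3)=-22

((0, 3, 0); (0, 1, 1); (2, 0, 0))


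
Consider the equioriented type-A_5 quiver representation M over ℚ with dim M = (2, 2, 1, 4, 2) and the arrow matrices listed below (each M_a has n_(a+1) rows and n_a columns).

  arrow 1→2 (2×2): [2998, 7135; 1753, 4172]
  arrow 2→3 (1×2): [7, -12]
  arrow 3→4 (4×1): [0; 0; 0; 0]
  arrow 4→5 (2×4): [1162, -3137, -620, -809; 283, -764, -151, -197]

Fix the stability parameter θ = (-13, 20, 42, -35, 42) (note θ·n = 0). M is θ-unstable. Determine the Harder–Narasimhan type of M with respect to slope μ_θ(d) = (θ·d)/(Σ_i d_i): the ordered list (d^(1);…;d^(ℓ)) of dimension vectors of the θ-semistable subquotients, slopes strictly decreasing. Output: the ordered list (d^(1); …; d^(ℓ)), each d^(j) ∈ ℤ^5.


Interval decomposition of M: I[1,2], I[1,3], I[4,4]^2, I[4,5]^2.
HN type (ℓ=4): μ^(1)=42; μ^(2)=20; μ^(3)=-13; μ^(4)=-35

((0, 0, 1, 0, 2); (0, 2, 0, 0, 0); (2, 0, 0, 0, 0); (0, 0, 0, 4, 0))


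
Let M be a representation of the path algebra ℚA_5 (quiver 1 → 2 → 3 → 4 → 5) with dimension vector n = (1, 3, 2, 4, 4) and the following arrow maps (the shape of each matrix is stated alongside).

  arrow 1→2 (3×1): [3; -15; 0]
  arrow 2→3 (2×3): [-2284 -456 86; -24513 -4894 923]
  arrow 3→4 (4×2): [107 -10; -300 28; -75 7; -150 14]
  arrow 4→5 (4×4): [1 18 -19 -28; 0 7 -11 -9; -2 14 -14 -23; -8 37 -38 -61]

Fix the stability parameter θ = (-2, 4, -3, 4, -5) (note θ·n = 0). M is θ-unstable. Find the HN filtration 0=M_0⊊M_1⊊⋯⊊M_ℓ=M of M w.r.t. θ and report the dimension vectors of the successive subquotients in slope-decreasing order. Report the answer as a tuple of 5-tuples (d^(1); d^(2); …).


Interval decomposition of M: I[1,5], I[2,2], I[2,5], I[4,5]^2.
HN type (ℓ=4): μ^(1)=4; μ^(2)=0; μ^(3)=-1/2; μ^(4)=-2

((0, 1, 0, 0, 0); (0, 2, 2, 2, 2); (0, 0, 0, 2, 2); (1, 0, 0, 0, 0))


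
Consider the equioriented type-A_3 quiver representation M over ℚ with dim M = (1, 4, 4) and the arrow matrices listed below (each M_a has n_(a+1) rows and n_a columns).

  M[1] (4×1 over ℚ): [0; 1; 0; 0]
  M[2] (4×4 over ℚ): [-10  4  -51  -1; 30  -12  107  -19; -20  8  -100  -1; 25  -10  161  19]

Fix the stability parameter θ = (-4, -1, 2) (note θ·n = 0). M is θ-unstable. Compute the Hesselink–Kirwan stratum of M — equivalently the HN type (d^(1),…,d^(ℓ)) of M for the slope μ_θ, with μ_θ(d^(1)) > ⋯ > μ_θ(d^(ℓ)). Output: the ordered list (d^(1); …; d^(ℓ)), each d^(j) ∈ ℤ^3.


Interval decomposition of M: I[1,3], I[2,2], I[2,3]^2, I[3,3].
HN type (ℓ=3): μ^(1)=2; μ^(2)=-1; μ^(3)=-4

((0, 0, 4); (0, 4, 0); (1, 0, 0))
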